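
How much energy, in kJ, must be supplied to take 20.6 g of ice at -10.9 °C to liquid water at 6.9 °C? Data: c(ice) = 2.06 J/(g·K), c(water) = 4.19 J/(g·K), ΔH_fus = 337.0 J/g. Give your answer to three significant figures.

q1 (heat ice -10.9→0.0 °C): 20.6 × 2.06 × 10.9 = 463 J
q2 (melt at 0 °C): 20.6 × 337.0 = 6942 J
q3 (heat water 0.0→6.9 °C): 20.6 × 4.19 × 6.9 = 596 J
Total: 463 + 6942 + 596 = 8001 J = 8.00 kJ

q = 8.00 kJ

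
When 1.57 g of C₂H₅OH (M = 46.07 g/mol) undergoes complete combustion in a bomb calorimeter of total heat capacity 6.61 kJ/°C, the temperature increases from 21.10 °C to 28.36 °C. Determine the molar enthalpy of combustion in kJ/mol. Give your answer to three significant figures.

ΔH = -1410 kJ/mol

ΔT = 28.36 − 21.10 = 7.26 °C
q_cal = C_cal × ΔT = 6.61 × 7.26 = 47.9886 kJ
n = 1.57 / 46.07 = 0.03408 mol
q_rxn = −q_cal = -47.9886 kJ
ΔH = -47.9886 / 0.03408 = -1408 kJ/mol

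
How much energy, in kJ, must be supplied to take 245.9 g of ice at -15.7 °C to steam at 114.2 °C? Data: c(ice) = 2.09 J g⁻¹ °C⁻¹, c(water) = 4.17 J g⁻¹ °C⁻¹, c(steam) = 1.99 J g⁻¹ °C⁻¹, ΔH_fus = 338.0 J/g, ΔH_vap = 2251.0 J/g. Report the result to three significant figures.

q = 754 kJ

q1 (heat ice -15.7→0.0 °C): 245.9 × 2.09 × 15.7 = 8069 J
q2 (melt at 0 °C): 245.9 × 338.0 = 83114 J
q3 (heat water 0.0→100.0 °C): 245.9 × 4.17 × 100.0 = 102540 J
q4 (vaporize at 100 °C): 245.9 × 2251.0 = 553521 J
q5 (heat steam 100.0→114.2 °C): 245.9 × 1.99 × 14.2 = 6949 J
Total: 8069 + 83114 + 102540 + 553521 + 6949 = 754193 J = 754 kJ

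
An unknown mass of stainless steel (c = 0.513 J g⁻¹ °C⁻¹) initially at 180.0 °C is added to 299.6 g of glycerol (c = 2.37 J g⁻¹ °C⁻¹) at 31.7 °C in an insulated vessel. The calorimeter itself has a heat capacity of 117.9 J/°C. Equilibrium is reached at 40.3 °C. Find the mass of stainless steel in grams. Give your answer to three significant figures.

q_gained = (299.6 × 2.37 + 117.9) × (40.3 − 31.7) = 7120.4 J
q_lost = m × 0.513 × (180.0 − 40.3) = 71.6661 m
m = 7120.4 / 71.6661 = 99.4 g

m = 99.4 g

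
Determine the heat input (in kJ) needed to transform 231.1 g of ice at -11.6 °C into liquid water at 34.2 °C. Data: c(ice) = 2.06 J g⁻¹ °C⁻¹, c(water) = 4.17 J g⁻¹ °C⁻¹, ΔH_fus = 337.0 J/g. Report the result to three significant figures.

q = 116 kJ

q1 (heat ice -11.6→0.0 °C): 231.1 × 2.06 × 11.6 = 5522 J
q2 (melt at 0 °C): 231.1 × 337.0 = 77881 J
q3 (heat water 0.0→34.2 °C): 231.1 × 4.17 × 34.2 = 32958 J
Total: 5522 + 77881 + 32958 = 116361 J = 116 kJ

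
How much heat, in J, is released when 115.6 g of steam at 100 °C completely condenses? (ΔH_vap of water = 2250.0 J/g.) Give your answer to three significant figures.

q = 260000 J

q = m × ΔH_vap = 115.6 × 2250.0 = 260100 J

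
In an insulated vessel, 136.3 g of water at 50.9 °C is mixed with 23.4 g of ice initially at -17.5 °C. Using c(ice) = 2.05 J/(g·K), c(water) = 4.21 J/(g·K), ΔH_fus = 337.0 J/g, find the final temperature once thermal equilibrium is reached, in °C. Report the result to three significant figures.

T_f = 30.5 °C

Heat to bring ice to 0 °C and melt it: q₁ = 23.4×2.05×17.5 + 23.4×337.0 = 8725.3 J
Heat the water can supply cooling to 0 °C: 136.3×4.21×50.9 = 29207.6 J > q₁, so all ice melts.
Energy balance: 136.3×4.21×(50.9 − T) = 8725.3 + 23.4×4.21×(T − 0)
573.823(50.9 − T) = 8725.3 + 98.514 T
29207.6 − 8725.3 = 672.337 T
T = 20482.3 / 672.337 = 30.46 °C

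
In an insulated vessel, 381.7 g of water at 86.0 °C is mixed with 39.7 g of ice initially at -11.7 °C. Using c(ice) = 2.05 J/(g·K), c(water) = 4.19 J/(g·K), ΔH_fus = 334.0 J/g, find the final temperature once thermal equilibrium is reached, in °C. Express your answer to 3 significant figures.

Heat to bring ice to 0 °C and melt it: q₁ = 39.7×2.05×11.7 + 39.7×334.0 = 14212 J
Heat the water can supply cooling to 0 °C: 381.7×4.19×86.0 = 137542 J > q₁, so all ice melts.
Energy balance: 381.7×4.19×(86.0 − T) = 14212 + 39.7×4.19×(T − 0)
1599.323(86.0 − T) = 14212 + 166.343 T
137542 − 14212 = 1765.666 T
T = 123330 / 1765.666 = 69.849 °C

T_f = 69.8 °C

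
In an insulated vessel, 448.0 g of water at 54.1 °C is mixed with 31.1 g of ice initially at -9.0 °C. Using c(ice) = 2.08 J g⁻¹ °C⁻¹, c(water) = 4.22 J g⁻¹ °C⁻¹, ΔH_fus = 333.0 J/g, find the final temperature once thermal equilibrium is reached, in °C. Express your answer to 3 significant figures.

T_f = 45.2 °C

Heat to bring ice to 0 °C and melt it: q₁ = 31.1×2.08×9.0 + 31.1×333.0 = 10938 J
Heat the water can supply cooling to 0 °C: 448.0×4.22×54.1 = 102279 J > q₁, so all ice melts.
Energy balance: 448.0×4.22×(54.1 − T) = 10938 + 31.1×4.22×(T − 0)
1890.56(54.1 − T) = 10938 + 131.242 T
102279 − 10938 = 2021.802 T
T = 91341 / 2021.802 = 45.18 °C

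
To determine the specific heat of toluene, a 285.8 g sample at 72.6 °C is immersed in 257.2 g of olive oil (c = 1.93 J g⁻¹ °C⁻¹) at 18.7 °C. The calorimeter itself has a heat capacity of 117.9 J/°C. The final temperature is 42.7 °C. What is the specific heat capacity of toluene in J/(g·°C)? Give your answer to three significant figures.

q_gained = (257.2 × 1.93 + 117.9) × (42.7 − 18.7) = 14743 J
q_lost = 285.8 × c × (72.6 − 42.7) = 8545.42 c
Set equal: c = 14743 / 8545.42 = 1.73 J/(g·°C)

c = 1.73 J/(g·°C)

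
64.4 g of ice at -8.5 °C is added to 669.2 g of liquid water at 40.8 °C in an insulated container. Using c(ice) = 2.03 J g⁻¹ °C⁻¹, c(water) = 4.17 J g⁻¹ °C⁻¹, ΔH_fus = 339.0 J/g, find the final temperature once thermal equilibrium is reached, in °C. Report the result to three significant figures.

Heat to bring ice to 0 °C and melt it: q₁ = 64.4×2.03×8.5 + 64.4×339.0 = 22943 J
Heat the water can supply cooling to 0 °C: 669.2×4.17×40.8 = 113855 J > q₁, so all ice melts.
Energy balance: 669.2×4.17×(40.8 − T) = 22943 + 64.4×4.17×(T − 0)
2790.564(40.8 − T) = 22943 + 268.548 T
113855 − 22943 = 3059.112 T
T = 90912 / 3059.112 = 29.72 °C

T_f = 29.7 °C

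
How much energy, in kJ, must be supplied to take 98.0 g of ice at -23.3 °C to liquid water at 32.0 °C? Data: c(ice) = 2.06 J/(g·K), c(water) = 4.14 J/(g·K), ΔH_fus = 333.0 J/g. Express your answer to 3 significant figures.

q = 50.3 kJ

q1 (heat ice -23.3→0.0 °C): 98.0 × 2.06 × 23.3 = 4704 J
q2 (melt at 0 °C): 98.0 × 333.0 = 32634 J
q3 (heat water 0.0→32.0 °C): 98.0 × 4.14 × 32.0 = 12983 J
Total: 4704 + 32634 + 12983 = 50321 J = 50.3 kJ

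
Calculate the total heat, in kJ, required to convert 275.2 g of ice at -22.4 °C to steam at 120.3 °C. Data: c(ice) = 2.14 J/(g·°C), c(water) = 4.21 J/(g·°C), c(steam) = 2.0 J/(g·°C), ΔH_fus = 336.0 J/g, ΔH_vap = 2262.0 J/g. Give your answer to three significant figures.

q1 (heat ice -22.4→0.0 °C): 275.2 × 2.14 × 22.4 = 13192 J
q2 (melt at 0 °C): 275.2 × 336.0 = 92467 J
q3 (heat water 0.0→100.0 °C): 275.2 × 4.21 × 100.0 = 115859 J
q4 (vaporize at 100 °C): 275.2 × 2262.0 = 622502 J
q5 (heat steam 100.0→120.3 °C): 275.2 × 2.0 × 20.3 = 11173 J
Total: 13192 + 92467 + 115859 + 622502 + 11173 = 855193 J = 855 kJ

q = 855 kJ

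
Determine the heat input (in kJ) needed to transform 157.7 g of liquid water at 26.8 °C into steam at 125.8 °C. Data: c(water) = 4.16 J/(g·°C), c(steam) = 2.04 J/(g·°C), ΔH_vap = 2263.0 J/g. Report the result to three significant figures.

q1 (heat water 26.8→100.0 °C): 157.7 × 4.16 × 73.2 = 48022 J
q2 (vaporize at 100 °C): 157.7 × 2263.0 = 356875 J
q3 (heat steam 100.0→125.8 °C): 157.7 × 2.04 × 25.8 = 8300 J
Total: 48022 + 356875 + 8300 = 413197 J = 413 kJ

q = 413 kJ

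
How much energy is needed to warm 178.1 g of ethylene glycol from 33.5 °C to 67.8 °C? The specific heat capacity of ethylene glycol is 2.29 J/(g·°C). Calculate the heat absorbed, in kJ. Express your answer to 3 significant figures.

q = m c ΔT = 178.1 × 2.29 × (67.8 − 33.5)
q = 178.1 × 2.29 × 34.3 = 13990 J = 14.0 kJ

q = 14.0 kJ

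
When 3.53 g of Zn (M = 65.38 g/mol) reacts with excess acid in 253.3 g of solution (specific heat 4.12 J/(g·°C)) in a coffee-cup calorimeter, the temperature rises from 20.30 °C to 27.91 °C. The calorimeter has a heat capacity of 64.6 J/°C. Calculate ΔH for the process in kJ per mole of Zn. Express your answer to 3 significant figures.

ΔH = -156 kJ/mol

|ΔT| = |27.91 − 20.30| = 7.61 °C
|q_surr| = (253.3 × 4.12 + 64.6) × 7.61 = 1108.196 × 7.61 = 8433 J
n(Zn) = 3.53 / 65.38 = 0.05399 mol
Temperature rose, so q_rxn = −|q_surr| = -8.433 kJ
ΔH = q_rxn / n = -156.2 kJ/mol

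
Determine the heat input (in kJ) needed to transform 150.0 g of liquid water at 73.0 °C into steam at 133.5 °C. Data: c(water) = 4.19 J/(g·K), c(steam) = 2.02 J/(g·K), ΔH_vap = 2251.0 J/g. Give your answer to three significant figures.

q1 (heat water 73.0→100.0 °C): 150.0 × 4.19 × 27.0 = 16970 J
q2 (vaporize at 100 °C): 150.0 × 2251.0 = 337650 J
q3 (heat steam 100.0→133.5 °C): 150.0 × 2.02 × 33.5 = 10151 J
Total: 16970 + 337650 + 10151 = 364771 J = 365 kJ

q = 365 kJ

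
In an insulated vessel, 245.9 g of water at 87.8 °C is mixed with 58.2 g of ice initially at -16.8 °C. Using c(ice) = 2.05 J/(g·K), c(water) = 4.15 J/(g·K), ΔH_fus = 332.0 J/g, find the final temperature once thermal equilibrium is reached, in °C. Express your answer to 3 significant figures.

T_f = 54.1 °C

Heat to bring ice to 0 °C and melt it: q₁ = 58.2×2.05×16.8 + 58.2×332.0 = 21327 J
Heat the water can supply cooling to 0 °C: 245.9×4.15×87.8 = 89598.6 J > q₁, so all ice melts.
Energy balance: 245.9×4.15×(87.8 − T) = 21327 + 58.2×4.15×(T − 0)
1020.485(87.8 − T) = 21327 + 241.53 T
89598.6 − 21327 = 1262.015 T
T = 68271.6 / 1262.015 = 54.10 °C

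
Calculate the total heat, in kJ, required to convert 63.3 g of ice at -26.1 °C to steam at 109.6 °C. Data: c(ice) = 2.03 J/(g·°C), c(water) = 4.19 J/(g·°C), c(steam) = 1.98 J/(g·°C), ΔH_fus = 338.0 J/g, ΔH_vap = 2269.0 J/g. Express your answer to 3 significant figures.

q1 (heat ice -26.1→0.0 °C): 63.3 × 2.03 × 26.1 = 3354 J
q2 (melt at 0 °C): 63.3 × 338.0 = 21395 J
q3 (heat water 0.0→100.0 °C): 63.3 × 4.19 × 100.0 = 26523 J
q4 (vaporize at 100 °C): 63.3 × 2269.0 = 143628 J
q5 (heat steam 100.0→109.6 °C): 63.3 × 1.98 × 9.6 = 1203 J
Total: 3354 + 21395 + 26523 + 143628 + 1203 = 196103 J = 196 kJ

q = 196 kJ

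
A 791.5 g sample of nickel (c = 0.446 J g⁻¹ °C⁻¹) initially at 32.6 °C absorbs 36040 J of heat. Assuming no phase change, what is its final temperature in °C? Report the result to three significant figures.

T_f = 135 °C

ΔT = q / (m c) = 36040 / (791.5 × 0.446) = 102.1 °C
T_f = 32.6 + 102.1 = 134.7 °C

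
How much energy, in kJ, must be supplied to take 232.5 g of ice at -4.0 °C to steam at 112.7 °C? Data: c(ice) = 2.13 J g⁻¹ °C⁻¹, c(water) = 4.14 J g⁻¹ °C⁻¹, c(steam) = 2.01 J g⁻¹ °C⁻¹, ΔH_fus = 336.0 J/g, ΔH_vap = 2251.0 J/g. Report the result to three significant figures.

q = 706 kJ

q1 (heat ice -4.0→0.0 °C): 232.5 × 2.13 × 4.0 = 1981 J
q2 (melt at 0 °C): 232.5 × 336.0 = 78120 J
q3 (heat water 0.0→100.0 °C): 232.5 × 4.14 × 100.0 = 96255 J
q4 (vaporize at 100 °C): 232.5 × 2251.0 = 523358 J
q5 (heat steam 100.0→112.7 °C): 232.5 × 2.01 × 12.7 = 5935 J
Total: 1981 + 78120 + 96255 + 523358 + 5935 = 705649 J = 706 kJ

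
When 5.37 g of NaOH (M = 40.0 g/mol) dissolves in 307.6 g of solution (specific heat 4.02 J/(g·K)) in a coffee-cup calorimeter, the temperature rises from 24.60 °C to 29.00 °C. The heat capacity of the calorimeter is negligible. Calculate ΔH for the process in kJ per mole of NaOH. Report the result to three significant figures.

|ΔT| = |29.00 − 24.60| = 4.40 °C
|q_surr| = (307.6 × 4.02) × 4.40 = 1236.552 × 4.40 = 5441 J
n(NaOH) = 5.37 / 40.0 = 0.1343 mol
Temperature rose, so q_rxn = −|q_surr| = -5.441 kJ
ΔH = q_rxn / n = -40.51 kJ/mol

ΔH = -40.5 kJ/mol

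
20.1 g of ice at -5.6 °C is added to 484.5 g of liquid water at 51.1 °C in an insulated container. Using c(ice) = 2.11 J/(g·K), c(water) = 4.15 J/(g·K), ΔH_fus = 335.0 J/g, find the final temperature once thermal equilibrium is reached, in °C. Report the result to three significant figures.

T_f = 45.7 °C

Heat to bring ice to 0 °C and melt it: q₁ = 20.1×2.11×5.6 + 20.1×335.0 = 6971.0 J
Heat the water can supply cooling to 0 °C: 484.5×4.15×51.1 = 102745 J > q₁, so all ice melts.
Energy balance: 484.5×4.15×(51.1 − T) = 6971.0 + 20.1×4.15×(T − 0)
2010.675(51.1 − T) = 6971.0 + 83.415 T
102745 − 6971.0 = 2094.090 T
T = 95774.0 / 2094.090 = 45.74 °C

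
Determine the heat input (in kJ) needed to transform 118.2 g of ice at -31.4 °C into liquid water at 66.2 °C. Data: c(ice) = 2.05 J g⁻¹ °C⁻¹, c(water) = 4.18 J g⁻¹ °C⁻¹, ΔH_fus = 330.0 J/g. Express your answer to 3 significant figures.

q = 79.3 kJ

q1 (heat ice -31.4→0.0 °C): 118.2 × 2.05 × 31.4 = 7609 J
q2 (melt at 0 °C): 118.2 × 330.0 = 39006 J
q3 (heat water 0.0→66.2 °C): 118.2 × 4.18 × 66.2 = 32708 J
Total: 7609 + 39006 + 32708 = 79323 J = 79.3 kJ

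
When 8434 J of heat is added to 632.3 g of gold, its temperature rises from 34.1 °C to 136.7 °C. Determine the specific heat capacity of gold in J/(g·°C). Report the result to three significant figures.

c = 0.130 J/(g·°C)

c = q / (m ΔT) = 8434 / (632.3 × 102.6)
c = 8434 / 64873.98 = 0.130 J/(g·°C)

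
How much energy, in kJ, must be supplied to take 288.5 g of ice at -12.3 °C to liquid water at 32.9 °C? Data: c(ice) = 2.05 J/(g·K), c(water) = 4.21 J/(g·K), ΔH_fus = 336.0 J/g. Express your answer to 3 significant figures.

q = 144 kJ

q1 (heat ice -12.3→0.0 °C): 288.5 × 2.05 × 12.3 = 7275 J
q2 (melt at 0 °C): 288.5 × 336.0 = 96936 J
q3 (heat water 0.0→32.9 °C): 288.5 × 4.21 × 32.9 = 39960 J
Total: 7275 + 96936 + 39960 = 144171 J = 144 kJ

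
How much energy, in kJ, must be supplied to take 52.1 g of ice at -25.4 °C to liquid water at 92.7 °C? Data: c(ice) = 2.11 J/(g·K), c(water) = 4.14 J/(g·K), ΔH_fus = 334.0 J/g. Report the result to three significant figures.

q = 40.2 kJ

q1 (heat ice -25.4→0.0 °C): 52.1 × 2.11 × 25.4 = 2792 J
q2 (melt at 0 °C): 52.1 × 334.0 = 17401 J
q3 (heat water 0.0→92.7 °C): 52.1 × 4.14 × 92.7 = 19995 J
Total: 2792 + 17401 + 19995 = 40188 J = 40.2 kJ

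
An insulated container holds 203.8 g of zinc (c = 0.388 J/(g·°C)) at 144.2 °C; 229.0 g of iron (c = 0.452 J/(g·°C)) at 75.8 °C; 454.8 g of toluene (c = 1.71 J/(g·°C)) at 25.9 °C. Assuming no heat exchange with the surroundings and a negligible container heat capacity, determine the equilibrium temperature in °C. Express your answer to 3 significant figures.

T_f = 41.0 °C

Σ mᵢcᵢ(T − Tᵢ) = 0  ⇒  T = Σ mᵢcᵢTᵢ / Σ mᵢcᵢ
Σ mᵢcᵢ = 203.8×0.388 + 229.0×0.452 + 454.8×1.71 = 960.2904
Σ mᵢcᵢTᵢ = 79.0744×144.2 + 103.508×75.8 + 777.708×25.9 = 39391
T = 39391 / 960.2904 = 41.02 °C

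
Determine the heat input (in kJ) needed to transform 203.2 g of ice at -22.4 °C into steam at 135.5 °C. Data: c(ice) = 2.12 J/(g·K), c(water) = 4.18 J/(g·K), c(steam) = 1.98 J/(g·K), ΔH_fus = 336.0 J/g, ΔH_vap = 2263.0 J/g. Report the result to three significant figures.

q1 (heat ice -22.4→0.0 °C): 203.2 × 2.12 × 22.4 = 9650 J
q2 (melt at 0 °C): 203.2 × 336.0 = 68275 J
q3 (heat water 0.0→100.0 °C): 203.2 × 4.18 × 100.0 = 84938 J
q4 (vaporize at 100 °C): 203.2 × 2263.0 = 459842 J
q5 (heat steam 100.0→135.5 °C): 203.2 × 1.98 × 35.5 = 14283 J
Total: 9650 + 68275 + 84938 + 459842 + 14283 = 636988 J = 637 kJ

q = 637 kJ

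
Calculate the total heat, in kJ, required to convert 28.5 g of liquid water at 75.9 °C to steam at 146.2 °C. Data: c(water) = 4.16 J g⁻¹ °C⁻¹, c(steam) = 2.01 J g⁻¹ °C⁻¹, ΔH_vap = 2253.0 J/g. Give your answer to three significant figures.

q1 (heat water 75.9→100.0 °C): 28.5 × 4.16 × 24.1 = 2857 J
q2 (vaporize at 100 °C): 28.5 × 2253.0 = 64211 J
q3 (heat steam 100.0→146.2 °C): 28.5 × 2.01 × 46.2 = 2647 J
Total: 2857 + 64211 + 2647 = 69715 J = 69.7 kJ

q = 69.7 kJ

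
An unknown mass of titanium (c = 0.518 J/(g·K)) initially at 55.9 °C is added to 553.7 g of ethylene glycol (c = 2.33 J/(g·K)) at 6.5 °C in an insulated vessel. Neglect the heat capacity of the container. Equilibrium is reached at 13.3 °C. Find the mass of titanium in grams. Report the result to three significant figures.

q_gained = (553.7 × 2.33) × (13.3 − 6.5) = 8773 J
q_lost = m × 0.518 × (55.9 − 13.3) = 22.0668 m
m = 8773 / 22.0668 = 398 g

m = 398 g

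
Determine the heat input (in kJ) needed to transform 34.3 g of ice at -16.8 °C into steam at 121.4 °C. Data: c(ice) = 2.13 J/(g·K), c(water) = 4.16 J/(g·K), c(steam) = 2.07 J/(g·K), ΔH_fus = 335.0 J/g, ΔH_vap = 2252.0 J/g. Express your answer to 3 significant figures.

q1 (heat ice -16.8→0.0 °C): 34.3 × 2.13 × 16.8 = 1227 J
q2 (melt at 0 °C): 34.3 × 335.0 = 11491 J
q3 (heat water 0.0→100.0 °C): 34.3 × 4.16 × 100.0 = 14269 J
q4 (vaporize at 100 °C): 34.3 × 2252.0 = 77244 J
q5 (heat steam 100.0→121.4 °C): 34.3 × 2.07 × 21.4 = 1519 J
Total: 1227 + 11491 + 14269 + 77244 + 1519 = 105750 J = 106 kJ

q = 106 kJ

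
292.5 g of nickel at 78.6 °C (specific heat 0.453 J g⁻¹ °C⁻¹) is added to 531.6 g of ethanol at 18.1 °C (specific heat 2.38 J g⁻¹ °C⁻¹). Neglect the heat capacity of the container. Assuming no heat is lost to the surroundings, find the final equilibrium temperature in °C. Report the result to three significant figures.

T_f = 23.8 °C

Heat lost by nickel = heat gained by ethanol.
(292.5)(0.453)(78.6 − T) = (531.6)(2.38)(T − 18.1)
132.5025 (78.6 − T) = 1265.208 (T − 18.1)
10415 − 132.5025 T = 1265.208 T − 22900
33315 = 1397.7105 T
T = 23.84 °C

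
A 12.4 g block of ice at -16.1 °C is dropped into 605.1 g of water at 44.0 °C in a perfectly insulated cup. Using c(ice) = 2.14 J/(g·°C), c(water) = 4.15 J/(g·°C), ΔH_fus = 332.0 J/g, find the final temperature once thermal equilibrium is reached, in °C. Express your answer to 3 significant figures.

T_f = 41.3 °C

Heat to bring ice to 0 °C and melt it: q₁ = 12.4×2.14×16.1 + 12.4×332.0 = 4544.0 J
Heat the water can supply cooling to 0 °C: 605.1×4.15×44.0 = 110491 J > q₁, so all ice melts.
Energy balance: 605.1×4.15×(44.0 − T) = 4544.0 + 12.4×4.15×(T − 0)
2511.165(44.0 − T) = 4544.0 + 51.46 T
110491 − 4544.0 = 2562.625 T
T = 105947.0 / 2562.625 = 41.34 °C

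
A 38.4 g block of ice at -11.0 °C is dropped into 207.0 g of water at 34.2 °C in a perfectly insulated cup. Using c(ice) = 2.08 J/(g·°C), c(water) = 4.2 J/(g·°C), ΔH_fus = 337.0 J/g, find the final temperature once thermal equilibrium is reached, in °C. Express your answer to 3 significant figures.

Heat to bring ice to 0 °C and melt it: q₁ = 38.4×2.08×11.0 + 38.4×337.0 = 13819 J
Heat the water can supply cooling to 0 °C: 207.0×4.2×34.2 = 29733.5 J > q₁, so all ice melts.
Energy balance: 207.0×4.2×(34.2 − T) = 13819 + 38.4×4.2×(T − 0)
869.4(34.2 − T) = 13819 + 161.28 T
29733.5 − 13819 = 1030.68 T
T = 15914.5 / 1030.68 = 15.44 °C

T_f = 15.4 °C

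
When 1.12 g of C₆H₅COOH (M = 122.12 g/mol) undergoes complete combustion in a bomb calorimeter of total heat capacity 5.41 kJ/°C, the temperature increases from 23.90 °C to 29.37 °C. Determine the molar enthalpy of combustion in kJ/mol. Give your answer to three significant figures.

ΔH = -3230 kJ/mol

ΔT = 29.37 − 23.90 = 5.47 °C
q_cal = C_cal × ΔT = 5.41 × 5.47 = 29.5927 kJ
n = 1.12 / 122.12 = 0.009171 mol
q_rxn = −q_cal = -29.5927 kJ
ΔH = -29.5927 / 0.009171 = -3227 kJ/mol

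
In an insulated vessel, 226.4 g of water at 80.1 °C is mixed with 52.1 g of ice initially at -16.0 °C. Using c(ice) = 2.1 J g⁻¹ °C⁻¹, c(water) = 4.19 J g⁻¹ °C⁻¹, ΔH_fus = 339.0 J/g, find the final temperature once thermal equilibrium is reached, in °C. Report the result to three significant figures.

Heat to bring ice to 0 °C and melt it: q₁ = 52.1×2.1×16.0 + 52.1×339.0 = 19412 J
Heat the water can supply cooling to 0 °C: 226.4×4.19×80.1 = 75984.1 J > q₁, so all ice melts.
Energy balance: 226.4×4.19×(80.1 − T) = 19412 + 52.1×4.19×(T − 0)
948.616(80.1 − T) = 19412 + 218.299 T
75984.1 − 19412 = 1166.915 T
T = 56572.1 / 1166.915 = 48.48 °C

T_f = 48.5 °C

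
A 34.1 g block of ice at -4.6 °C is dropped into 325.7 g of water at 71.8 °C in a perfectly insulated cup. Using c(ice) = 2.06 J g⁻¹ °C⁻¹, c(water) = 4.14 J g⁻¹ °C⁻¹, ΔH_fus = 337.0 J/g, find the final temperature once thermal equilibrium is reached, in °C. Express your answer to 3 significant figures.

Heat to bring ice to 0 °C and melt it: q₁ = 34.1×2.06×4.6 + 34.1×337.0 = 11815 J
Heat the water can supply cooling to 0 °C: 325.7×4.14×71.8 = 96815.0 J > q₁, so all ice melts.
Energy balance: 325.7×4.14×(71.8 − T) = 11815 + 34.1×4.14×(T − 0)
1348.398(71.8 − T) = 11815 + 141.174 T
96815.0 − 11815 = 1489.572 T
T = 85000.0 / 1489.572 = 57.06 °C

T_f = 57.1 °C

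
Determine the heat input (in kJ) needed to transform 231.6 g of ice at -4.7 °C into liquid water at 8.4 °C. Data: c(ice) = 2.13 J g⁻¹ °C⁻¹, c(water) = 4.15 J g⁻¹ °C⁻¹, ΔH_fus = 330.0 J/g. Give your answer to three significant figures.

q1 (heat ice -4.7→0.0 °C): 231.6 × 2.13 × 4.7 = 2319 J
q2 (melt at 0 °C): 231.6 × 330.0 = 76428 J
q3 (heat water 0.0→8.4 °C): 231.6 × 4.15 × 8.4 = 8074 J
Total: 2319 + 76428 + 8074 = 86821 J = 86.8 kJ

q = 86.8 kJ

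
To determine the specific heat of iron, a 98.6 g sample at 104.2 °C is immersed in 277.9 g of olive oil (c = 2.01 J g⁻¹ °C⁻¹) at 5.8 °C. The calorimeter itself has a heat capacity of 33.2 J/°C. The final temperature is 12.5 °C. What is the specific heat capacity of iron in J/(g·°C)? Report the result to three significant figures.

c = 0.439 J/(g·°C)

q_gained = (277.9 × 2.01 + 33.2) × (12.5 − 5.8) = 3965 J
q_lost = 98.6 × c × (104.2 − 12.5) = 9041.62 c
Set equal: c = 3965 / 9041.62 = 0.439 J/(g·°C)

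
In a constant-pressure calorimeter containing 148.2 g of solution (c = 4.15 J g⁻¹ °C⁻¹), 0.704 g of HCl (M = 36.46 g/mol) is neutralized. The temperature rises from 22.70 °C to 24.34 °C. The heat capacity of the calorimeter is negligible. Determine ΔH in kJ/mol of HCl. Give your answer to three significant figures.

|ΔT| = |24.34 − 22.70| = 1.64 °C
|q_surr| = (148.2 × 4.15) × 1.64 = 615.03 × 1.64 = 1008.6 J
n(HCl) = 0.704 / 36.46 = 0.019309 mol
Temperature rose, so q_rxn = −|q_surr| = -1.0086 kJ
ΔH = q_rxn / n = -52.23 kJ/mol

ΔH = -52.2 kJ/mol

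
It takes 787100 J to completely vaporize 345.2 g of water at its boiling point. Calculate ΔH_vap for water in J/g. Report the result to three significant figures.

ΔH_vap = 2280 J/g

ΔH_vap = q / m = 787100 / 345.2 = 2280 J/g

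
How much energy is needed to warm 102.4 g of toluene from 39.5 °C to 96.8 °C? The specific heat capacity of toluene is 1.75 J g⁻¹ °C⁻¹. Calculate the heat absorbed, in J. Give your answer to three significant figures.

q = m c ΔT = 102.4 × 1.75 × (96.8 − 39.5)
q = 102.4 × 1.75 × 57.3 = 10270 J

q = 10300 J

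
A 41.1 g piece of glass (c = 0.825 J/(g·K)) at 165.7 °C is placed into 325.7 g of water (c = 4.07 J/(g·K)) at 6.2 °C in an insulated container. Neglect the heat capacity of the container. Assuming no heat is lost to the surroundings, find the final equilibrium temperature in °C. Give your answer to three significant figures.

Heat lost by glass = heat gained by water.
(41.1)(0.825)(165.7 − T) = (325.7)(4.07)(T − 6.2)
33.9075 (165.7 − T) = 1325.599 (T − 6.2)
5618.5 − 33.9075 T = 1325.599 T − 8218.7
13837.2 = 1359.5065 T
T = 10.18 °C

T_f = 10.2 °C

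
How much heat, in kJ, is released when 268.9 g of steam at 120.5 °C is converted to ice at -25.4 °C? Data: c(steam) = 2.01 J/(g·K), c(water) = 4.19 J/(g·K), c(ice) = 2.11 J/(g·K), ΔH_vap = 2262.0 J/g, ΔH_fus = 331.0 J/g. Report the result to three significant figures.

q1 (cool steam 120.5→100 °C): 268.9 × 2.01 × 20.5 = 11080 J
q2 (condense at 100 °C): 268.9 × 2262.0 = 608252 J
q3 (cool water 100→0 °C): 268.9 × 4.19 × 100.0 = 112669 J
q4 (freeze at 0 °C): 268.9 × 331.0 = 89006 J
q5 (cool ice 0→-25.4 °C): 268.9 × 2.11 × 25.4 = 14411 J
Total: 11080 + 608252 + 112669 + 89006 + 14411 = 835418 J = 835 kJ

q = 835 kJ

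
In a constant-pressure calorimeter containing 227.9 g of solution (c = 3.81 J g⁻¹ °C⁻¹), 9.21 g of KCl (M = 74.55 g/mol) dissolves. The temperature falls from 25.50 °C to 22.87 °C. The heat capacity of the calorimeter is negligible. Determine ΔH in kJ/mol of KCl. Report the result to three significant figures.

ΔH = 18.5 kJ/mol

|ΔT| = |22.87 − 25.50| = 2.63 °C
|q_surr| = (227.9 × 3.81) × 2.63 = 868.299 × 2.63 = 2284 J
n(KCl) = 9.21 / 74.55 = 0.1235 mol
Temperature fell, so q_rxn = +|q_surr| = 2.284 kJ
ΔH = q_rxn / n = 18.49 kJ/mol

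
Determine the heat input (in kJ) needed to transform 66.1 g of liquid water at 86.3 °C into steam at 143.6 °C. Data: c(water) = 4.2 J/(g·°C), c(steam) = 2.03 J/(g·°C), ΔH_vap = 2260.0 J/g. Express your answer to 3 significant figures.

q = 159 kJ

q1 (heat water 86.3→100.0 °C): 66.1 × 4.2 × 13.7 = 3803 J
q2 (vaporize at 100 °C): 66.1 × 2260.0 = 149386 J
q3 (heat steam 100.0→143.6 °C): 66.1 × 2.03 × 43.6 = 5850 J
Total: 3803 + 149386 + 5850 = 159039 J = 159 kJ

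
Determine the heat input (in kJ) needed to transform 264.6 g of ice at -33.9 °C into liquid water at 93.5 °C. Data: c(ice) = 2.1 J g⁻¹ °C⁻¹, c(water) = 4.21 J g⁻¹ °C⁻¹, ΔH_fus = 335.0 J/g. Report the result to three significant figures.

q = 212 kJ

q1 (heat ice -33.9→0.0 °C): 264.6 × 2.1 × 33.9 = 18837 J
q2 (melt at 0 °C): 264.6 × 335.0 = 88641 J
q3 (heat water 0.0→93.5 °C): 264.6 × 4.21 × 93.5 = 104156 J
Total: 18837 + 88641 + 104156 = 211634 J = 212 kJ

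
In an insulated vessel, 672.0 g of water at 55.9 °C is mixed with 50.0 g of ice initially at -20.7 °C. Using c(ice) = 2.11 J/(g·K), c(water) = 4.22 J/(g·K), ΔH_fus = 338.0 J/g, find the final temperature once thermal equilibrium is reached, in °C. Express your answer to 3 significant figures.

Heat to bring ice to 0 °C and melt it: q₁ = 50.0×2.11×20.7 + 50.0×338.0 = 19084 J
Heat the water can supply cooling to 0 °C: 672.0×4.22×55.9 = 158523 J > q₁, so all ice melts.
Energy balance: 672.0×4.22×(55.9 − T) = 19084 + 50.0×4.22×(T − 0)
2835.84(55.9 − T) = 19084 + 211 T
158523 − 19084 = 3046.84 T
T = 139439 / 3046.84 = 45.77 °C

T_f = 45.8 °C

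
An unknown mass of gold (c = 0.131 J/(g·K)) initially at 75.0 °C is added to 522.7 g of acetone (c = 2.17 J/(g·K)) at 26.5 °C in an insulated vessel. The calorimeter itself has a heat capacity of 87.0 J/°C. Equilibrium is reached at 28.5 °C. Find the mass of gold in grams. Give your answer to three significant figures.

m = 401 g

q_gained = (522.7 × 2.17 + 87.0) × (28.5 − 26.5) = 2443 J
q_lost = m × 0.131 × (75.0 − 28.5) = 6.0915 m
m = 2443 / 6.0915 = 401 g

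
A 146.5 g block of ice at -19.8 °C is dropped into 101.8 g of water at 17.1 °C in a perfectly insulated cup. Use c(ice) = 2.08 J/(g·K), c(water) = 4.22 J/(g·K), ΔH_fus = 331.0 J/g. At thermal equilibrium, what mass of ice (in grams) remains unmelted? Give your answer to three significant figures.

Heat to warm all ice to 0 °C: 146.5×2.08×19.8 = 6033.5 J
Heat released by water cooling to 0 °C: 101.8×4.22×17.1 = 7346.1 J
7346.1 J < 6033.5 + 146.5×331.0 = 54525.0 J, so not all ice melts; final T = 0 °C.
Heat left for melting: 7346.1 − 6033.5 = 1312.6 J
Mass melted = 1312.6 / 331.0 = 3.966 g
Ice remaining = 146.5 − 3.966 = 142.534 g

m_ice remaining = 143 g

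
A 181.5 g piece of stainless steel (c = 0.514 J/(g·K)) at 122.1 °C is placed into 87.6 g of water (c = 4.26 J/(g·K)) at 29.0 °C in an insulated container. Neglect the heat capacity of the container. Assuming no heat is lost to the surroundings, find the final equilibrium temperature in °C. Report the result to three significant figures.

Heat lost by stainless steel = heat gained by water.
(181.5)(0.514)(122.1 − T) = (87.6)(4.26)(T − 29.0)
93.291 (122.1 − T) = 373.176 (T − 29.0)
11391 − 93.291 T = 373.176 T − 10822
22213 = 466.467 T
T = 47.62 °C

T_f = 47.6 °C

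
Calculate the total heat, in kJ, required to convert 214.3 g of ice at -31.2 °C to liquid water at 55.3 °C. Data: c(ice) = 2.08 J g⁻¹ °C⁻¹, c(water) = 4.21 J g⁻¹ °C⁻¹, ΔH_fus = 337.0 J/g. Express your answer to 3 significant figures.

q = 136 kJ

q1 (heat ice -31.2→0.0 °C): 214.3 × 2.08 × 31.2 = 13907 J
q2 (melt at 0 °C): 214.3 × 337.0 = 72219 J
q3 (heat water 0.0→55.3 °C): 214.3 × 4.21 × 55.3 = 49892 J
Total: 13907 + 72219 + 49892 = 136018 J = 136 kJ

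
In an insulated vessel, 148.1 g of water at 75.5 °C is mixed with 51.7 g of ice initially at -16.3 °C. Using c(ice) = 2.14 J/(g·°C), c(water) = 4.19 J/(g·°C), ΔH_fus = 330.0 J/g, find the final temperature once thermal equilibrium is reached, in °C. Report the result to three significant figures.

Heat to bring ice to 0 °C and melt it: q₁ = 51.7×2.14×16.3 + 51.7×330.0 = 18864 J
Heat the water can supply cooling to 0 °C: 148.1×4.19×75.5 = 46850.7 J > q₁, so all ice melts.
Energy balance: 148.1×4.19×(75.5 − T) = 18864 + 51.7×4.19×(T − 0)
620.539(75.5 − T) = 18864 + 216.623 T
46850.7 − 18864 = 837.162 T
T = 27986.7 / 837.162 = 33.43 °C

T_f = 33.4 °C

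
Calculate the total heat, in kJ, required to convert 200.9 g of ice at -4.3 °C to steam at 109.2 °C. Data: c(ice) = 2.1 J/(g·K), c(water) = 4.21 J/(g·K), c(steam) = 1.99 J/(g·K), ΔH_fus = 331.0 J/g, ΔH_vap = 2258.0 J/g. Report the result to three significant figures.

q = 610 kJ

q1 (heat ice -4.3→0.0 °C): 200.9 × 2.1 × 4.3 = 1814 J
q2 (melt at 0 °C): 200.9 × 331.0 = 66498 J
q3 (heat water 0.0→100.0 °C): 200.9 × 4.21 × 100.0 = 84579 J
q4 (vaporize at 100 °C): 200.9 × 2258.0 = 453632 J
q5 (heat steam 100.0→109.2 °C): 200.9 × 1.99 × 9.2 = 3678 J
Total: 1814 + 66498 + 84579 + 453632 + 3678 = 610201 J = 610 kJ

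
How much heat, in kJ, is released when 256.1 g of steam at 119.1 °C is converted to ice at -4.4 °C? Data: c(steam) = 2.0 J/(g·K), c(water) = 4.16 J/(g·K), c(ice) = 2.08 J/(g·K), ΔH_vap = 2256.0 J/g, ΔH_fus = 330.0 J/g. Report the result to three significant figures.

q = 781 kJ

q1 (cool steam 119.1→100 °C): 256.1 × 2.0 × 19.1 = 9783 J
q2 (condense at 100 °C): 256.1 × 2256.0 = 577762 J
q3 (cool water 100→0 °C): 256.1 × 4.16 × 100.0 = 106538 J
q4 (freeze at 0 °C): 256.1 × 330.0 = 84513 J
q5 (cool ice 0→-4.4 °C): 256.1 × 2.08 × 4.4 = 2344 J
Total: 9783 + 577762 + 106538 + 84513 + 2344 = 780940 J = 781 kJ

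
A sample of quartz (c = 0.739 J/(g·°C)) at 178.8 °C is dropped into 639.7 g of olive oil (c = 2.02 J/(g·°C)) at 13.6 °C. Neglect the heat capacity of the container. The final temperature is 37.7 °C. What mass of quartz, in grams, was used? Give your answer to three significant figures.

m = 299 g

q_gained = (639.7 × 2.02) × (37.7 − 13.6) = 31140 J
q_lost = m × 0.739 × (178.8 − 37.7) = 104.2729 m
m = 31140 / 104.2729 = 299 g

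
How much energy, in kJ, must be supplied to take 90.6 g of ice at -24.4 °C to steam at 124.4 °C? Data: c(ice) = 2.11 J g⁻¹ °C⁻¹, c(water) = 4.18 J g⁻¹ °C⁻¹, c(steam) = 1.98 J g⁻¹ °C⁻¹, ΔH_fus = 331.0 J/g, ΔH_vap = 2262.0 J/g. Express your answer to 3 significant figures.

q = 282 kJ

q1 (heat ice -24.4→0.0 °C): 90.6 × 2.11 × 24.4 = 4664 J
q2 (melt at 0 °C): 90.6 × 331.0 = 29989 J
q3 (heat water 0.0→100.0 °C): 90.6 × 4.18 × 100.0 = 37871 J
q4 (vaporize at 100 °C): 90.6 × 2262.0 = 204937 J
q5 (heat steam 100.0→124.4 °C): 90.6 × 1.98 × 24.4 = 4377 J
Total: 4664 + 29989 + 37871 + 204937 + 4377 = 281838 J = 282 kJ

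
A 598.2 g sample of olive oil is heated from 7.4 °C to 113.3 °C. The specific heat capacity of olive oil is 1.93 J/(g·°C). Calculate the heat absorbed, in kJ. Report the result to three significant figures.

q = m c ΔT = 598.2 × 1.93 × (113.3 − 7.4)
q = 598.2 × 1.93 × 105.9 = 122300 J = 122 kJ

q = 122 kJ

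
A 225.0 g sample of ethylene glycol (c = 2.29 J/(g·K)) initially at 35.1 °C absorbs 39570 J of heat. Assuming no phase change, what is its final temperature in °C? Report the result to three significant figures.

T_f = 112 °C

ΔT = q / (m c) = 39570 / (225.0 × 2.29) = 76.80 °C
T_f = 35.1 + 76.80 = 111.90 °C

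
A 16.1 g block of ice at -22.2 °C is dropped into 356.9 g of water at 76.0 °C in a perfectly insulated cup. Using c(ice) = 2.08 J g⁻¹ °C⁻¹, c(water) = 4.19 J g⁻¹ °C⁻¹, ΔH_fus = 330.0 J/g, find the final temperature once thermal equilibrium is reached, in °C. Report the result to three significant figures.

Heat to bring ice to 0 °C and melt it: q₁ = 16.1×2.08×22.2 + 16.1×330.0 = 6056.4 J
Heat the water can supply cooling to 0 °C: 356.9×4.19×76.0 = 113651 J > q₁, so all ice melts.
Energy balance: 356.9×4.19×(76.0 − T) = 6056.4 + 16.1×4.19×(T − 0)
1495.411(76.0 − T) = 6056.4 + 67.459 T
113651 − 6056.4 = 1562.870 T
T = 107594.6 / 1562.870 = 68.84 °C

T_f = 68.8 °C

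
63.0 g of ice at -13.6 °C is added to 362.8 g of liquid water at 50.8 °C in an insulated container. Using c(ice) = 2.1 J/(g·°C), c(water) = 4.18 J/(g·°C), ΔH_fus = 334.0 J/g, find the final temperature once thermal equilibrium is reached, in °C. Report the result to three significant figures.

T_f = 30.5 °C

Heat to bring ice to 0 °C and melt it: q₁ = 63.0×2.1×13.6 + 63.0×334.0 = 22841 J
Heat the water can supply cooling to 0 °C: 362.8×4.18×50.8 = 77038.4 J > q₁, so all ice melts.
Energy balance: 362.8×4.18×(50.8 − T) = 22841 + 63.0×4.18×(T − 0)
1516.504(50.8 − T) = 22841 + 263.34 T
77038.4 − 22841 = 1779.844 T
T = 54197.4 / 1779.844 = 30.45 °C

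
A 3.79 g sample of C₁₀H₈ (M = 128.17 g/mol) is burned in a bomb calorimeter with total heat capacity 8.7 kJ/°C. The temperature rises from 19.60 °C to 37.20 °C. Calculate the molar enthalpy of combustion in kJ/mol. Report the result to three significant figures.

ΔT = 37.20 − 19.60 = 17.60 °C
q_cal = C_cal × ΔT = 8.7 × 17.60 = 153.12 kJ
n = 3.79 / 128.17 = 0.02957 mol
q_rxn = −q_cal = -153.12 kJ
ΔH = -153.12 / 0.02957 = -5178 kJ/mol

ΔH = -5180 kJ/mol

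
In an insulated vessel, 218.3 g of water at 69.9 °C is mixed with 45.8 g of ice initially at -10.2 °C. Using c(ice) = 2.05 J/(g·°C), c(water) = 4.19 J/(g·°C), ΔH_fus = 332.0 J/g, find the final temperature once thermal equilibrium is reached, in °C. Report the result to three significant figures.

T_f = 43.2 °C

Heat to bring ice to 0 °C and melt it: q₁ = 45.8×2.05×10.2 + 45.8×332.0 = 16163 J
Heat the water can supply cooling to 0 °C: 218.3×4.19×69.9 = 63935.9 J > q₁, so all ice melts.
Energy balance: 218.3×4.19×(69.9 − T) = 16163 + 45.8×4.19×(T − 0)
914.677(69.9 − T) = 16163 + 191.902 T
63935.9 − 16163 = 1106.579 T
T = 47772.9 / 1106.579 = 43.17 °C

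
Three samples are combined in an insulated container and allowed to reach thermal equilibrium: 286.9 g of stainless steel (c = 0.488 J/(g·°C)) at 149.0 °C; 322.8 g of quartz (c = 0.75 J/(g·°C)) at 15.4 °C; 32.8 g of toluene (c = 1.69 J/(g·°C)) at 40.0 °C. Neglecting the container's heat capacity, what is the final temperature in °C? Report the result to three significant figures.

Σ mᵢcᵢ(T − Tᵢ) = 0  ⇒  T = Σ mᵢcᵢTᵢ / Σ mᵢcᵢ
Σ mᵢcᵢ = 286.9×0.488 + 322.8×0.75 + 32.8×1.69 = 437.5392
Σ mᵢcᵢTᵢ = 140.0072×149.0 + 242.1×15.4 + 55.432×40.0 = 26807
T = 26807 / 437.5392 = 61.27 °C

T_f = 61.3 °C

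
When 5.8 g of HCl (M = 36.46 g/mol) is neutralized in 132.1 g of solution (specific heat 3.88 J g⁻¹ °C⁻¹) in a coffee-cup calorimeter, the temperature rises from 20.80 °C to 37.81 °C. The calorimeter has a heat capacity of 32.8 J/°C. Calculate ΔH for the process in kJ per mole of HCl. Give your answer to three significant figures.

|ΔT| = |37.81 − 20.80| = 17.01 °C
|q_surr| = (132.1 × 3.88 + 32.8) × 17.01 = 545.348 × 17.01 = 9276 J
n(HCl) = 5.8 / 36.46 = 0.1591 mol
Temperature rose, so q_rxn = −|q_surr| = -9.276 kJ
ΔH = q_rxn / n = -58.30 kJ/mol

ΔH = -58.3 kJ/mol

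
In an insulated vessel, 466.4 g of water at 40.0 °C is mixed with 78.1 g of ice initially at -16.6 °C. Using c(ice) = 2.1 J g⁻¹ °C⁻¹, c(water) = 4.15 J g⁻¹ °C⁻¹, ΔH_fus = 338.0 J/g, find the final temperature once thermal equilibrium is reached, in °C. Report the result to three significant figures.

Heat to bring ice to 0 °C and melt it: q₁ = 78.1×2.1×16.6 + 78.1×338.0 = 29120 J
Heat the water can supply cooling to 0 °C: 466.4×4.15×40.0 = 77422.4 J > q₁, so all ice melts.
Energy balance: 466.4×4.15×(40.0 − T) = 29120 + 78.1×4.15×(T − 0)
1935.56(40.0 − T) = 29120 + 324.115 T
77422.4 − 29120 = 2259.675 T
T = 48302.4 / 2259.675 = 21.38 °C

T_f = 21.4 °C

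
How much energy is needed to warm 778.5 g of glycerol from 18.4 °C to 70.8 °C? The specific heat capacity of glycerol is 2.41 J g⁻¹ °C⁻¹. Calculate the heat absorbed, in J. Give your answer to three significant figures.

q = m c ΔT = 778.5 × 2.41 × (70.8 − 18.4)
q = 778.5 × 2.41 × 52.4 = 98310 J

q = 98300 J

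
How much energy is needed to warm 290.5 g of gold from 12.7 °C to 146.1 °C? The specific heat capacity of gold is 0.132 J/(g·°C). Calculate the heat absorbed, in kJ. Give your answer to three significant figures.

q = m c ΔT = 290.5 × 0.132 × (146.1 − 12.7)
q = 290.5 × 0.132 × 133.4 = 5115 J = 5.12 kJ

q = 5.12 kJ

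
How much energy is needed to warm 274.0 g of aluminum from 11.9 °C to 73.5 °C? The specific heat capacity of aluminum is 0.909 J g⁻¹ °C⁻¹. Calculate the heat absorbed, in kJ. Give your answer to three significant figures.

q = 15.3 kJ

q = m c ΔT = 274.0 × 0.909 × (73.5 − 11.9)
q = 274.0 × 0.909 × 61.6 = 15340 J = 15.3 kJ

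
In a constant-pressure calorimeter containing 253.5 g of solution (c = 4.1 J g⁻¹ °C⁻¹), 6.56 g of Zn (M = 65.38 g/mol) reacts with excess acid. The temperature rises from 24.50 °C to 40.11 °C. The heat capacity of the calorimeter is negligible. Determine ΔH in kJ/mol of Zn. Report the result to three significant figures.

|ΔT| = |40.11 − 24.50| = 15.61 °C
|q_surr| = (253.5 × 4.1) × 15.61 = 1039.35 × 15.61 = 16220 J
n(Zn) = 6.56 / 65.38 = 0.1003 mol
Temperature rose, so q_rxn = −|q_surr| = -16.22 kJ
ΔH = q_rxn / n = -161.7 kJ/mol

ΔH = -162 kJ/mol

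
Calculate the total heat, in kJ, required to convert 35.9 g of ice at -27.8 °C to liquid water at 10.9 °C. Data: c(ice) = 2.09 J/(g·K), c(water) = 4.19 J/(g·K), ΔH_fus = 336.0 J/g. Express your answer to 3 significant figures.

q1 (heat ice -27.8→0.0 °C): 35.9 × 2.09 × 27.8 = 2086 J
q2 (melt at 0 °C): 35.9 × 336.0 = 12062 J
q3 (heat water 0.0→10.9 °C): 35.9 × 4.19 × 10.9 = 1640 J
Total: 2086 + 12062 + 1640 = 15788 J = 15.8 kJ

q = 15.8 kJ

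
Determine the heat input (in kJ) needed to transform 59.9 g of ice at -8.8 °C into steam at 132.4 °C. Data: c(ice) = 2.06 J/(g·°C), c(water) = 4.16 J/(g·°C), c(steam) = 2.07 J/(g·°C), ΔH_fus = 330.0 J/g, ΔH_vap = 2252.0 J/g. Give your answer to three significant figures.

q = 185 kJ

q1 (heat ice -8.8→0.0 °C): 59.9 × 2.06 × 8.8 = 1086 J
q2 (melt at 0 °C): 59.9 × 330.0 = 19767 J
q3 (heat water 0.0→100.0 °C): 59.9 × 4.16 × 100.0 = 24918 J
q4 (vaporize at 100 °C): 59.9 × 2252.0 = 134895 J
q5 (heat steam 100.0→132.4 °C): 59.9 × 2.07 × 32.4 = 4017 J
Total: 1086 + 19767 + 24918 + 134895 + 4017 = 184683 J = 185 kJ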